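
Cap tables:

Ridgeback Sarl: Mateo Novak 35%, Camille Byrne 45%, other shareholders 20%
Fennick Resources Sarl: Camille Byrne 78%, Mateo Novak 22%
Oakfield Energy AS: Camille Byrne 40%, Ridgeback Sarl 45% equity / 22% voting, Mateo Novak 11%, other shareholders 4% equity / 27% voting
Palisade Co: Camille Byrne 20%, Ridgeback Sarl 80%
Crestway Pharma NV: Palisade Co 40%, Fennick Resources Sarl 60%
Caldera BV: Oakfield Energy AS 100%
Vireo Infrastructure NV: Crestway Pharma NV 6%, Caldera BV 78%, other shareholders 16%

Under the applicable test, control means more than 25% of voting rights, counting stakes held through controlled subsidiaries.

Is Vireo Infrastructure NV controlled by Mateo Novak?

Mateo holds 35% of Ridgeback, so Mateo controls Ridgeback.
Ridgeback holds 80% of Palisade, so Mateo controls Palisade.
Palisade holds 40% of Crestway, so Mateo controls Crestway.
Ridgeback and Mateo together hold 22% + 11% = 33% of Oakfield, so Mateo controls Oakfield.
Oakfield holds 100% of Caldera, so Mateo controls Caldera.
Crestway and Caldera together hold 6% + 78% = 84% of Vireo, so Mateo controls Vireo.

Yes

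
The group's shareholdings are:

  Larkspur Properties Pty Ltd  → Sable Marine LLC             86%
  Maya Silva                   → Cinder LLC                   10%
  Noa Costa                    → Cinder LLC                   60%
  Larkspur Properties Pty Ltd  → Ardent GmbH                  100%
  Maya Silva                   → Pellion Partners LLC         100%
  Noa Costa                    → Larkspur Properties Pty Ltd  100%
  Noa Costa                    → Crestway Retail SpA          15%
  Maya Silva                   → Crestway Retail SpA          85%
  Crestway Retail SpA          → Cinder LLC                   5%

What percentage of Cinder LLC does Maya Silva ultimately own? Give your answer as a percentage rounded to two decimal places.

14.25%

Maya reaches Cinder along 2 paths.
Direct stake: 10% = 10%.
Via Crestway: 85% × 5% = 4.25%.
Total: 10% + 4.25% = 14.25%.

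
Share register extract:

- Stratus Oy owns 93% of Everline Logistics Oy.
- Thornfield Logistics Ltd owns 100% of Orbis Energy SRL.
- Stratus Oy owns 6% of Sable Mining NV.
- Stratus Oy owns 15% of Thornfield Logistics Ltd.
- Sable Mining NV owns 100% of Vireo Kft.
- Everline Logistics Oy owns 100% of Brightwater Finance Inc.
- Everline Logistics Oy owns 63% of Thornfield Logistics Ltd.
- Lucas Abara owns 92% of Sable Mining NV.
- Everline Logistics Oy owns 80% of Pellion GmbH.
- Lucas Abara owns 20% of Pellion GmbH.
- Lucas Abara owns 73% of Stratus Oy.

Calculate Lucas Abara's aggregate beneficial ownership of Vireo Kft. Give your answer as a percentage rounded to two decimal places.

96.38%

Lucas reaches Vireo along 2 paths.
Via Sable: 92% × 100% = 92%.
Via Stratus → Sable: 73% × 6% × 100% = 4.38%.
Total: 92% + 4.38% = 96.38%.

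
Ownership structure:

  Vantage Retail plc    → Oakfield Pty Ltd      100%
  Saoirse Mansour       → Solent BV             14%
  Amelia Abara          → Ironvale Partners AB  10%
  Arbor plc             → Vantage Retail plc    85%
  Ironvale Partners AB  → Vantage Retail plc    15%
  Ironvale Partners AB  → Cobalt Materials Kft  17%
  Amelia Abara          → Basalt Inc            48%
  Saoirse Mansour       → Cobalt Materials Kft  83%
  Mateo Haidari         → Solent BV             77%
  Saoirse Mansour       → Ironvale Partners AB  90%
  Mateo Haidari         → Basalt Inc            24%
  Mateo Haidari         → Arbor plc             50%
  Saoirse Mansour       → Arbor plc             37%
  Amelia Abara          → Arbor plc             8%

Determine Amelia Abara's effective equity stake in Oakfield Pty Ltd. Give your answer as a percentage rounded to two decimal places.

8.30%

Amelia reaches Oakfield along 2 paths.
Via Ironvale → Vantage: 10% × 15% × 100% = 1.5%.
Via Arbor → Vantage: 8% × 85% × 100% = 6.8%.
Total: 1.5% + 6.8% = 8.3%.
Rounded: 8.30%.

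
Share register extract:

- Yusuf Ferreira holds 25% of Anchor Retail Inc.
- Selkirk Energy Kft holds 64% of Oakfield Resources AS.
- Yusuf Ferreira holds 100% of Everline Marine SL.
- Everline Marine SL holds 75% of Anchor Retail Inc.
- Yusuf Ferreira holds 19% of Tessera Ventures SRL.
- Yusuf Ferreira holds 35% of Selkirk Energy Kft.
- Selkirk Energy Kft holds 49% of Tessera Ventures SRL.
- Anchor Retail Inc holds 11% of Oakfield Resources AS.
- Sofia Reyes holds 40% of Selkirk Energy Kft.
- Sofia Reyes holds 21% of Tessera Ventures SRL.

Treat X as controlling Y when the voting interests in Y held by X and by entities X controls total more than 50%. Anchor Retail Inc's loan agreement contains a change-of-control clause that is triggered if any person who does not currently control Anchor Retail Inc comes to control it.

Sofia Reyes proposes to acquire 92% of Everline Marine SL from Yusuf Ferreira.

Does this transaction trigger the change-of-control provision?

The purchase adds only to Sofia's holdings (Yusuf's stake shrinks), so Sofia is the only person who could newly come to control Anchor.
Sofia's largest direct stake is 40% in Selkirk, which does not meet the threshold, so Sofia controls no company.
Neither Sofia nor any entity Sofia controls holds any voting interest in Anchor.
So before the transaction, Sofia does not control Anchor.
After the purchase, Sofia holds 92% of Everline directly, and Yusuf's stake falls to 8%.
Sofia holds 92% of Everline, so Sofia controls Everline.
Everline holds 75% of Anchor, so Sofia controls Anchor.
Sofia did not control Anchor before and does after, so the clause is triggered.

Yes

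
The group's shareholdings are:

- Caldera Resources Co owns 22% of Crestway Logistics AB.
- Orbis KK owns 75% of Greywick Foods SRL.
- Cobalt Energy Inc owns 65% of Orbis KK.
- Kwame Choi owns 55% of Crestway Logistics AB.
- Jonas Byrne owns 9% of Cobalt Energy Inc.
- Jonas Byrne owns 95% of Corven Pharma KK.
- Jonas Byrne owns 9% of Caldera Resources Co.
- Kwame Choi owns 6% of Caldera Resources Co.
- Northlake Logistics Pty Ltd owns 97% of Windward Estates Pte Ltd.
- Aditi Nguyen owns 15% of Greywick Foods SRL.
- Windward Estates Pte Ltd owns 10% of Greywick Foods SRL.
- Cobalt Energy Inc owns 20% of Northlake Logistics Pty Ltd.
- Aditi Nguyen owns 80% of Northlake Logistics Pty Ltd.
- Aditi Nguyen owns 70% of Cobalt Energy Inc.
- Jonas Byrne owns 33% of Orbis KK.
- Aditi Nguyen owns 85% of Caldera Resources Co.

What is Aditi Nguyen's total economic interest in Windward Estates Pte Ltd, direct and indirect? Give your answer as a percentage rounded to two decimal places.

Aditi reaches Windward along 2 paths.
Via Northlake: 80% × 97% = 77.6%.
Via Cobalt → Northlake: 70% × 20% × 97% = 13.58%.
Total: 77.6% + 13.58% = 91.18%.

91.18%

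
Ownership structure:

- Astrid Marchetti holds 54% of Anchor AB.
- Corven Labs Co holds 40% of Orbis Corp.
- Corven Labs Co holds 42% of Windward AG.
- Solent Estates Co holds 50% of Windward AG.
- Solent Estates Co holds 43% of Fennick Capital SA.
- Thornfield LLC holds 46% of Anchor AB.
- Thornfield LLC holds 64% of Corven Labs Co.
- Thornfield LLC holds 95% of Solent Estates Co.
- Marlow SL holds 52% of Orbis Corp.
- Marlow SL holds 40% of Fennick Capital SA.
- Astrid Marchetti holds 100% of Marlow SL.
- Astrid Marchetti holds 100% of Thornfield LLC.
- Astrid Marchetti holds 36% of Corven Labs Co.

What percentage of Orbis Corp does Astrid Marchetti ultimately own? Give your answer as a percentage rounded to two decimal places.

Astrid reaches Orbis along 3 paths.
Via Marlow: 100% × 52% = 52%.
Via Corven: 36% × 40% = 14.4%.
Via Thornfield → Corven: 100% × 64% × 40% = 25.6%.
Total: 52% + 14.4% + 25.6% = 92%.
Rounded: 92.00%.

92.00%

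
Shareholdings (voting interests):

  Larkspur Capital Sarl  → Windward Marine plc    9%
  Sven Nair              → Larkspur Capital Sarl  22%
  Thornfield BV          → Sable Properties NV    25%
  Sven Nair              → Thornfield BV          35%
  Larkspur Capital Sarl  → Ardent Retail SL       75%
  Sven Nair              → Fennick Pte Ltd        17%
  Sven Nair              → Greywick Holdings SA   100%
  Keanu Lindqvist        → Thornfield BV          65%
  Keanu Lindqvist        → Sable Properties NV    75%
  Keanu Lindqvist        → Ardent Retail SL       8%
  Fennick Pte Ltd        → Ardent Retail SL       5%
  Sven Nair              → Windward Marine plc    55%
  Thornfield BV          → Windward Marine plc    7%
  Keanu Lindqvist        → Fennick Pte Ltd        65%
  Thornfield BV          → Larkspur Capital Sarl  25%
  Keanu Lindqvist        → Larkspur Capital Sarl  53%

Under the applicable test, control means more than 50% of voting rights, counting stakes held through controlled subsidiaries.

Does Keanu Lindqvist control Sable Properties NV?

Keanu holds 65% of Thornfield, so Keanu controls Thornfield.
Thornfield and Keanu together hold 25% + 75% = 100% of Sable, so Keanu controls Sable.

Yes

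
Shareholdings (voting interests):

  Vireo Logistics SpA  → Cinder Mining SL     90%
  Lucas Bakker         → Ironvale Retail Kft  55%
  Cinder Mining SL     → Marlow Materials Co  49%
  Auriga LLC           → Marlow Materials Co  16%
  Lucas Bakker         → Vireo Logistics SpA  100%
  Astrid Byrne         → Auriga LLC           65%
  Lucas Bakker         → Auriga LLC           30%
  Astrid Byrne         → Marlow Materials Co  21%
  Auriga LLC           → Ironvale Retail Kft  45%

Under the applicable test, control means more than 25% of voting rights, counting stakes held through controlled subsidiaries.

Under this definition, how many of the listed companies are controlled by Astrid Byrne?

Astrid holds 65% of Auriga, so Astrid controls Auriga.
Auriga holds 45% of Ironvale, so Astrid controls Ironvale.
Astrid and Auriga together hold 21% + 16% = 37% of Marlow, so Astrid controls Marlow.
No other company's threshold is met.
Astrid controls 3 companies.

3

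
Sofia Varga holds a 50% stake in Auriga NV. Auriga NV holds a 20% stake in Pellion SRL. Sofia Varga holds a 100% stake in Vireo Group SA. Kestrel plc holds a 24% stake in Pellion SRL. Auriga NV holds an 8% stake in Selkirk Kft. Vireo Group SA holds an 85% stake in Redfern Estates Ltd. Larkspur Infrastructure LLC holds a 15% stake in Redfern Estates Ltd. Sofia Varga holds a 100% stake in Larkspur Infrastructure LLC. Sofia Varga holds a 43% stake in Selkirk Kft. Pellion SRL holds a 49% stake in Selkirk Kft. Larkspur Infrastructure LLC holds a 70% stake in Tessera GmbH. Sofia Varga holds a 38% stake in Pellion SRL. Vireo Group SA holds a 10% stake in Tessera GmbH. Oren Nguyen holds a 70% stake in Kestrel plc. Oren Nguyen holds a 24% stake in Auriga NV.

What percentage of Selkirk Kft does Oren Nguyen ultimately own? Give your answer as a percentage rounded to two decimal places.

12.50%

Oren reaches Selkirk along 3 paths.
Via Auriga: 24% × 8% = 1.92%.
Via Auriga → Pellion: 24% × 20% × 49% = 2.352%.
Via Kestrel → Pellion: 70% × 24% × 49% = 8.232%.
Total: 1.92% + 2.352% + 8.232% = 12.504%.
Rounded: 12.50%.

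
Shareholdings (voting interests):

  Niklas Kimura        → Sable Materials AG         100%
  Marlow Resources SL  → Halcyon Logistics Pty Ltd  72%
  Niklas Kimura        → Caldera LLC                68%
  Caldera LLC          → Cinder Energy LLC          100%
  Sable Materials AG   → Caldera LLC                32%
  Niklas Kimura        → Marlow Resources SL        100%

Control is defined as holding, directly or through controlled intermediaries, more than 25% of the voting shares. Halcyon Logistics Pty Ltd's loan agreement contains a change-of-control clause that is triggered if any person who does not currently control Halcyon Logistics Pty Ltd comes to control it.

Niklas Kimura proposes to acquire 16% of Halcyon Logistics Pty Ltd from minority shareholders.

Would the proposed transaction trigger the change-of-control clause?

The purchase changes only Niklas's holdings, so Niklas is the only person who could newly come to control Halcyon.
Niklas holds 100% of Marlow, so Niklas controls Marlow.
Marlow holds 72% of Halcyon, so Niklas controls Halcyon.
So Niklas already controls Halcyon before the transaction.
After the purchase, Niklas holds 16% of Halcyon directly.
Niklas controlled Halcyon already, so this is not a new person acquiring control; every other person's position is unchanged or reduced.
No new person acquires control, so the clause is not triggered.

No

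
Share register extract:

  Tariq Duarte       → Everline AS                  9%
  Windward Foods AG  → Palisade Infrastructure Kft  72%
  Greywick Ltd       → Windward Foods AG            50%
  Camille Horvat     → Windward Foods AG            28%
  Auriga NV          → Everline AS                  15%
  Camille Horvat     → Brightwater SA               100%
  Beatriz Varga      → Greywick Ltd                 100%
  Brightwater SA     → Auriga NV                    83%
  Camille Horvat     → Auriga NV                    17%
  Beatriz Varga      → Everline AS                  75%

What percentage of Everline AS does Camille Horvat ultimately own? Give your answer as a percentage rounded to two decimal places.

Camille reaches Everline along 2 paths.
Via Brightwater → Auriga: 100% × 83% × 15% = 12.45%.
Via Auriga: 17% × 15% = 2.55%.
Total: 12.45% + 2.55% = 15%.
Rounded: 15.00%.

15.00%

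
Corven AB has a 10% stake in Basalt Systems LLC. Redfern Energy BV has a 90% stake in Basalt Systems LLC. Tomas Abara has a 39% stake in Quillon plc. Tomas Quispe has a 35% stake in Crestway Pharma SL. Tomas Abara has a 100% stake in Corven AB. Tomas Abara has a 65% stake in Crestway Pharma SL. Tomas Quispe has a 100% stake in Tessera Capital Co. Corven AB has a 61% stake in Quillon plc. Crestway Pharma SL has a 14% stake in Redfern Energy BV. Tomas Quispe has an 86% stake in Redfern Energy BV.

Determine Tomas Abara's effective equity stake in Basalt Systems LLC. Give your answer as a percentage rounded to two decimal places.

Tomas Abara reaches Basalt along 2 paths.
Via Corven: 100% × 10% = 10%.
Via Crestway → Redfern: 65% × 14% × 90% = 8.19%.
Total: 10% + 8.19% = 18.19%.

18.19%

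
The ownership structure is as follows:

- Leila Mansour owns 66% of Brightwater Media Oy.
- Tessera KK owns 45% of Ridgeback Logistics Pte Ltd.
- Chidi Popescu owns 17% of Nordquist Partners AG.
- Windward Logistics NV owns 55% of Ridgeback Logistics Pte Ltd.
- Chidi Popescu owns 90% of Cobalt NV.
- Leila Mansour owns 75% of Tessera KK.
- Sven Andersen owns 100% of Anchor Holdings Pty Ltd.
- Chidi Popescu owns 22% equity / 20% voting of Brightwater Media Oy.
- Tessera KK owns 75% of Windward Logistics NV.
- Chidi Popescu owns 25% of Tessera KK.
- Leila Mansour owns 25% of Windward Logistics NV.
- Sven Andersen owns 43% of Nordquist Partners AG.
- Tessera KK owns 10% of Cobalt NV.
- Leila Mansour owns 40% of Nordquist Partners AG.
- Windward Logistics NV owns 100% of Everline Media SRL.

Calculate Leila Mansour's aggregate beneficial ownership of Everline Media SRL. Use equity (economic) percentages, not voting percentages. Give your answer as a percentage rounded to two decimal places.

81.25%

Leila reaches Everline along 2 paths.
Via Tessera → Windward: 75% × 75% × 100% = 56.25%.
Via Windward: 25% × 100% = 25%.
Total: 56.25% + 25% = 81.25%.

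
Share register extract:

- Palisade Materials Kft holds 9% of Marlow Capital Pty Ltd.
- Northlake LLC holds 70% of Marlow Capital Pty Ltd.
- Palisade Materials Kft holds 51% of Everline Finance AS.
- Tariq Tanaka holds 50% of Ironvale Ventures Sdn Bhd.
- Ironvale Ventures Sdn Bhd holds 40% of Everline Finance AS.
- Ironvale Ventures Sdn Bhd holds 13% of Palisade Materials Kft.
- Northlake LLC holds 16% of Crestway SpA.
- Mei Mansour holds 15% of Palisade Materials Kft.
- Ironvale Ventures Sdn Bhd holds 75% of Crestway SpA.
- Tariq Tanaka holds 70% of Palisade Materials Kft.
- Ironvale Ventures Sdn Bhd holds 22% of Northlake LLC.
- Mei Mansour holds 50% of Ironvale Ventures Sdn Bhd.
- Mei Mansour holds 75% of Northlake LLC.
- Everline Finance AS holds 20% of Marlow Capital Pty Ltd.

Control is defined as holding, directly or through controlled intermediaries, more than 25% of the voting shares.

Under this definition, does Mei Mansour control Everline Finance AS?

Yes

Mei holds 50% of Ironvale, so Mei controls Ironvale.
Mei and Ironvale together hold 15% + 13% = 28% of Palisade, so Mei controls Palisade.
Palisade and Ironvale together hold 51% + 40% = 91% of Everline, so Mei controls Everline.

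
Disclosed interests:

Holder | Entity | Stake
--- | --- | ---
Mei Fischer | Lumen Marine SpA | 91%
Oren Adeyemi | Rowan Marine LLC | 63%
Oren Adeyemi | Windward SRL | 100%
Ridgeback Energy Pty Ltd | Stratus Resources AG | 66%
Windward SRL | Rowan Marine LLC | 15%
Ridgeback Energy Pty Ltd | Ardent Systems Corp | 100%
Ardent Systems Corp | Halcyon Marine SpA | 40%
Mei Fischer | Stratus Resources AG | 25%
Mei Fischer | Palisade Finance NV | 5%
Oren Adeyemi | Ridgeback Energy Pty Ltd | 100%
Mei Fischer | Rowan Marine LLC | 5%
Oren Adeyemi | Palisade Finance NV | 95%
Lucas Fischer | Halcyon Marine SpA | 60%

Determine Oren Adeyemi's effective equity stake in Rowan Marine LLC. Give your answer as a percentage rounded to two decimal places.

Oren reaches Rowan along 2 paths.
Direct stake: 63% = 63%.
Via Windward: 100% × 15% = 15%.
Total: 63% + 15% = 78%.
Rounded: 78.00%.

78.00%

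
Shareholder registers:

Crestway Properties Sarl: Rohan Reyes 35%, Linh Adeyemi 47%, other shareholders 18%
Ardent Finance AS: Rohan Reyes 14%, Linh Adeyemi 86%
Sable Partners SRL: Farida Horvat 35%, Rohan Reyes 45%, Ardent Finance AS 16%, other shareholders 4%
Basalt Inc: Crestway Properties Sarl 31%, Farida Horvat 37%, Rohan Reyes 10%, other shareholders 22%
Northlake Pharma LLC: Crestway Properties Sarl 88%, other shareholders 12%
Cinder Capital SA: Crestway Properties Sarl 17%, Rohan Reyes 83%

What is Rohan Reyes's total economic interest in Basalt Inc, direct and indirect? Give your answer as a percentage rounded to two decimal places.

Rohan reaches Basalt along 2 paths.
Via Crestway: 35% × 31% = 10.85%.
Direct stake: 10% = 10%.
Total: 10.85% + 10% = 20.85%.

20.85%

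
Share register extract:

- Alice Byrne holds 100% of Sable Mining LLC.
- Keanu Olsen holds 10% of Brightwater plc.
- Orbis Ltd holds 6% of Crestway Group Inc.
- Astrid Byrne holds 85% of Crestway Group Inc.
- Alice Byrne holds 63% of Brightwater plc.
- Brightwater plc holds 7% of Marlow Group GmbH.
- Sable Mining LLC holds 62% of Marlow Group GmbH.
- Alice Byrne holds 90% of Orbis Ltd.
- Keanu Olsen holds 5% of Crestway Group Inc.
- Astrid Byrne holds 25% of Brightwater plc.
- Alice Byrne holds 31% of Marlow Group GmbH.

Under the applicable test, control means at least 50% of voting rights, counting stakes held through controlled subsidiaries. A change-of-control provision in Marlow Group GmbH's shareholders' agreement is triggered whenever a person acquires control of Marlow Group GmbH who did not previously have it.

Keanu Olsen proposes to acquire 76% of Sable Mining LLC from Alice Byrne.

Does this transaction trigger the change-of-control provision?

Yes

The purchase adds only to Keanu's holdings (Alice's stake shrinks), so Keanu is the only person who could newly come to control Marlow.
Keanu's largest direct stake is 10% in Brightwater, which does not meet the threshold, so Keanu controls no company.
Neither Keanu nor any entity Keanu controls holds any voting interest in Marlow.
So before the transaction, Keanu does not control Marlow.
After the purchase, Keanu holds 76% of Sable directly, and Alice's stake falls to 24%.
Keanu holds 76% of Sable, so Keanu controls Sable.
Sable holds 62% of Marlow, so Keanu controls Marlow.
Keanu did not control Marlow before and does after, so the clause is triggered.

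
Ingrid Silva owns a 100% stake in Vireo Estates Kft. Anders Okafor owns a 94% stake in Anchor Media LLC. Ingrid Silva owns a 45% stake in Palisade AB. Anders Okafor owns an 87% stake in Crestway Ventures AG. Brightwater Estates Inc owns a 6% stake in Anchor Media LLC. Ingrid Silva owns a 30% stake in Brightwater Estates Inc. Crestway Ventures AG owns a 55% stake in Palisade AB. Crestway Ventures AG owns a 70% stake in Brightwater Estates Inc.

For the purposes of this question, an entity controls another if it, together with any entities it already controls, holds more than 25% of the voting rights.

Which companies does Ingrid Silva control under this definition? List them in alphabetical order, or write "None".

Brightwater Estates Inc, Palisade AB, Vireo Estates Kft

Ingrid holds 45% of Palisade, so Ingrid controls Palisade.
Ingrid holds 30% of Brightwater, so Ingrid controls Brightwater.
Ingrid holds 100% of Vireo, so Ingrid controls Vireo.
No other company's threshold is met.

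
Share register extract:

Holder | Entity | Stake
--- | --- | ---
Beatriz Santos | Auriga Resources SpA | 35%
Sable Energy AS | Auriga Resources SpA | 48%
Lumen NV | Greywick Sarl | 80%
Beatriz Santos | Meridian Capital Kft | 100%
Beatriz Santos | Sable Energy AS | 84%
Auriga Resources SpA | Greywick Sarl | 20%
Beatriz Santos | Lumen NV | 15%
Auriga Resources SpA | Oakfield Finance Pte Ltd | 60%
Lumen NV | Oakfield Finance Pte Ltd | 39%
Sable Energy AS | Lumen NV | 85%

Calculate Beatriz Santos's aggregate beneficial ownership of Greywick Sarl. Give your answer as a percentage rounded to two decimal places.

Beatriz reaches Greywick along 4 paths.
Via Sable → Lumen: 84% × 85% × 80% = 57.12%.
Via Lumen: 15% × 80% = 12%.
Via Auriga: 35% × 20% = 7%.
Via Sable → Auriga: 84% × 48% × 20% = 8.064%.
Total: 57.12% + 12% + 7% + 8.064% = 84.184%.
Rounded: 84.18%.

84.18%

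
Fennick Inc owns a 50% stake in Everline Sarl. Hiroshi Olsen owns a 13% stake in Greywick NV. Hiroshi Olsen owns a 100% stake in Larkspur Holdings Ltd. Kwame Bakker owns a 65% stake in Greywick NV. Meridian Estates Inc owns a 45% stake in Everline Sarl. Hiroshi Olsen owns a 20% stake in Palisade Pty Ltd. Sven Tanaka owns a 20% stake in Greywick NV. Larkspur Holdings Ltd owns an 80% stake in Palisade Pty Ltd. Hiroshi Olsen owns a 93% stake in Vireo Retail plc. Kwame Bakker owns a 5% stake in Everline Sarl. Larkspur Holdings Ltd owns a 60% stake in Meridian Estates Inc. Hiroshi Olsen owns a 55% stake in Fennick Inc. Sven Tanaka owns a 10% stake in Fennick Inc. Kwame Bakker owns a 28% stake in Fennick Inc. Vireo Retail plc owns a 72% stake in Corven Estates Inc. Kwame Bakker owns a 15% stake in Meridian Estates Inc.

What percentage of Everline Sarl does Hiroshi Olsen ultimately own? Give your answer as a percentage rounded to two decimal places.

54.50%

Hiroshi reaches Everline along 2 paths.
Via Larkspur → Meridian: 100% × 60% × 45% = 27%.
Via Fennick: 55% × 50% = 27.5%.
Total: 27% + 27.5% = 54.5%.
Rounded: 54.50%.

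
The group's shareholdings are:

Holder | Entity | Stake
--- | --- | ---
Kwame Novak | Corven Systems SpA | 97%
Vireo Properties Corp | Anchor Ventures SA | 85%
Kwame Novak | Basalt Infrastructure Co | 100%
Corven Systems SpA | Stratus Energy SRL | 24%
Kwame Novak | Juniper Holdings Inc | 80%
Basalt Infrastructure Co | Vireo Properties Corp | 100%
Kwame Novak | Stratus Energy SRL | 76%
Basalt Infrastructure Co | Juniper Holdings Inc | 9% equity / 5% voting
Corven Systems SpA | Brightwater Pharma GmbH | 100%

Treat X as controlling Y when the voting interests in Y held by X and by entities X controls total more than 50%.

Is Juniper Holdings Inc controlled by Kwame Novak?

Yes

Kwame holds 100% of Basalt, so Kwame controls Basalt.
Basalt and Kwame together hold 5% + 80% = 85% of Juniper, so Kwame controls Juniper.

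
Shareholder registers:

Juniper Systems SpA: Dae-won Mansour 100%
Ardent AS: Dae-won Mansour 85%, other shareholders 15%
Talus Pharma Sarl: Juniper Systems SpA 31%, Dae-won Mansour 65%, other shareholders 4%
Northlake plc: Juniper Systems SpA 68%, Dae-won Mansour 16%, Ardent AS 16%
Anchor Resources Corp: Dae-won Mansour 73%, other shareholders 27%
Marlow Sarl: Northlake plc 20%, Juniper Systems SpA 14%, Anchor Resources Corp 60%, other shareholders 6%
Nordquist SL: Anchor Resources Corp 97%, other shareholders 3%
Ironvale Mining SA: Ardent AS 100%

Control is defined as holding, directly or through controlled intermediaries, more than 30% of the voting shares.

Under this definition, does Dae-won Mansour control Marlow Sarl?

Dae-won holds 73% of Anchor, so Dae-won controls Anchor.
Dae-won holds 100% of Juniper, so Dae-won controls Juniper.
Dae-won holds 85% of Ardent, so Dae-won controls Ardent.
Juniper and Dae-won and Ardent together hold 68% + 16% + 16% = 100% of Northlake, so Dae-won controls Northlake.
Northlake and Juniper and Anchor together hold 20% + 14% + 60% = 94% of Marlow, so Dae-won controls Marlow.

Yes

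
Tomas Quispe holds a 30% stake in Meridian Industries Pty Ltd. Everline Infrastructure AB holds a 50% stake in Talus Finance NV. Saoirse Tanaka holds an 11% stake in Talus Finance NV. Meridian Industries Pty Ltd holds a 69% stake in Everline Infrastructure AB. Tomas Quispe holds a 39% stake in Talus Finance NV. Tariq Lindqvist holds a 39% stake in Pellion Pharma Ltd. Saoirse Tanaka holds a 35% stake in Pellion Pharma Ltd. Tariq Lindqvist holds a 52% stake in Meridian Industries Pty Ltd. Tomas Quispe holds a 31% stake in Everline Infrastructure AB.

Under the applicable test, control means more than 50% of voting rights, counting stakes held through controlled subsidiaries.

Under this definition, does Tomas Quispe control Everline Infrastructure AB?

Tomas's largest direct stake is 39% in Talus, which does not meet the threshold, so Tomas controls no company.
In Everline, Tomas's side holds only 31%, not > 50%.
So Tomas does not control Everline.

No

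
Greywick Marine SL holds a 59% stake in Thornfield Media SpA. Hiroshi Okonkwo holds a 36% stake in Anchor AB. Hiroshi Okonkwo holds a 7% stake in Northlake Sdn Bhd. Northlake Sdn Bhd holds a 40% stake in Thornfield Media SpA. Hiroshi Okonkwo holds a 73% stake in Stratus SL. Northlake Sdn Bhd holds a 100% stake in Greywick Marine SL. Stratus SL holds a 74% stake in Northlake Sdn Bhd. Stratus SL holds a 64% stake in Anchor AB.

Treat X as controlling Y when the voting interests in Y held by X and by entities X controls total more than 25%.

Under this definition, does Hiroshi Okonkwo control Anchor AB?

Yes

Hiroshi holds 73% of Stratus, so Hiroshi controls Stratus.
Stratus and Hiroshi together hold 64% + 36% = 100% of Anchor, so Hiroshi controls Anchor.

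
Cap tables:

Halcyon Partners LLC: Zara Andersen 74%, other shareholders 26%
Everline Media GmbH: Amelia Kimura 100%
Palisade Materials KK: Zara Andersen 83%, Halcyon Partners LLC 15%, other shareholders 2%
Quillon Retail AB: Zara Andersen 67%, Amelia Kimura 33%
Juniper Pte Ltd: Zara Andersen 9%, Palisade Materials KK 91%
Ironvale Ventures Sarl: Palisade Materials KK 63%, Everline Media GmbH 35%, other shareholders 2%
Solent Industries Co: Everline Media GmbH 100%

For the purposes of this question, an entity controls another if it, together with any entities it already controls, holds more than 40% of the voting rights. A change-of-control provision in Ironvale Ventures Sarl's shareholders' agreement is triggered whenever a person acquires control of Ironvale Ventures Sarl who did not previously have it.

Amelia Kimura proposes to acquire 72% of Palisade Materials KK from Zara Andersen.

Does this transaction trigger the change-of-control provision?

The purchase adds only to Amelia's holdings (Zara's stake shrinks), so Amelia is the only person who could newly come to control Ironvale.
Amelia holds 100% of Everline, so Amelia controls Everline.
Everline holds 100% of Solent, so Amelia controls Solent.
In Ironvale, Amelia's side holds only 35%, not > 40%.
So before the transaction, Amelia does not control Ironvale.
After the purchase, Amelia holds 72% of Palisade directly, and Zara's stake falls to 11%.
Amelia holds 72% of Palisade, so Amelia controls Palisade.
Palisade and Everline together hold 63% + 35% = 98% of Ironvale, so Amelia controls Ironvale.
Amelia did not control Ironvale before and does after, so the clause is triggered.

Yes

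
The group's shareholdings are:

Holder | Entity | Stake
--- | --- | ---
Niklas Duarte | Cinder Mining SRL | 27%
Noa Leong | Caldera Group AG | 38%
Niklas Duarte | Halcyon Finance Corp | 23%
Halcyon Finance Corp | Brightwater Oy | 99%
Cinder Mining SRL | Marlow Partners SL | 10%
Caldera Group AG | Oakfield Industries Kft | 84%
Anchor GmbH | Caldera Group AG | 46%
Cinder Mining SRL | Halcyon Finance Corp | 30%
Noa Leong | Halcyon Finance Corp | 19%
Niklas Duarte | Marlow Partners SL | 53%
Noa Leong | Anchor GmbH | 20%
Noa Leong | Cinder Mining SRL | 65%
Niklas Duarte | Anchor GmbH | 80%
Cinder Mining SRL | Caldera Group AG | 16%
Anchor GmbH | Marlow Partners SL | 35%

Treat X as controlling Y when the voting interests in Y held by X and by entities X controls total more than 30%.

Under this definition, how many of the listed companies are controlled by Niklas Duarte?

4

Niklas holds 80% of Anchor, so Niklas controls Anchor.
Niklas and Anchor together hold 53% + 35% = 88% of Marlow, so Niklas controls Marlow.
Anchor holds 46% of Caldera, so Niklas controls Caldera.
Caldera holds 84% of Oakfield, so Niklas controls Oakfield.
No other company's threshold is met.
Niklas controls 4 companies.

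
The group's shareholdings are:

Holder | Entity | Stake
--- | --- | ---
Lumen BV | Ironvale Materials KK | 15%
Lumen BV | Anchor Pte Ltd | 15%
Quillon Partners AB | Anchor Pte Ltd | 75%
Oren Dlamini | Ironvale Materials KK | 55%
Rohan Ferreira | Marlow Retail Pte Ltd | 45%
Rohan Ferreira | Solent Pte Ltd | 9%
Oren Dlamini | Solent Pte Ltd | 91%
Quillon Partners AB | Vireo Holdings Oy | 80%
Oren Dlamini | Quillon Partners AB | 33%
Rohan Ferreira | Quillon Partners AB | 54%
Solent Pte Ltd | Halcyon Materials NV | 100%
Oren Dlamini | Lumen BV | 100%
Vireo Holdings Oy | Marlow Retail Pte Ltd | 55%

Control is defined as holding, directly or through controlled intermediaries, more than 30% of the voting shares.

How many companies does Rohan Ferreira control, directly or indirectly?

Rohan holds 54% of Quillon, so Rohan controls Quillon.
Quillon holds 80% of Vireo, so Rohan controls Vireo.
Quillon holds 75% of Anchor, so Rohan controls Anchor.
Vireo and Rohan together hold 55% + 45% = 100% of Marlow, so Rohan controls Marlow.
No other company's threshold is met.
Rohan controls 4 companies.

4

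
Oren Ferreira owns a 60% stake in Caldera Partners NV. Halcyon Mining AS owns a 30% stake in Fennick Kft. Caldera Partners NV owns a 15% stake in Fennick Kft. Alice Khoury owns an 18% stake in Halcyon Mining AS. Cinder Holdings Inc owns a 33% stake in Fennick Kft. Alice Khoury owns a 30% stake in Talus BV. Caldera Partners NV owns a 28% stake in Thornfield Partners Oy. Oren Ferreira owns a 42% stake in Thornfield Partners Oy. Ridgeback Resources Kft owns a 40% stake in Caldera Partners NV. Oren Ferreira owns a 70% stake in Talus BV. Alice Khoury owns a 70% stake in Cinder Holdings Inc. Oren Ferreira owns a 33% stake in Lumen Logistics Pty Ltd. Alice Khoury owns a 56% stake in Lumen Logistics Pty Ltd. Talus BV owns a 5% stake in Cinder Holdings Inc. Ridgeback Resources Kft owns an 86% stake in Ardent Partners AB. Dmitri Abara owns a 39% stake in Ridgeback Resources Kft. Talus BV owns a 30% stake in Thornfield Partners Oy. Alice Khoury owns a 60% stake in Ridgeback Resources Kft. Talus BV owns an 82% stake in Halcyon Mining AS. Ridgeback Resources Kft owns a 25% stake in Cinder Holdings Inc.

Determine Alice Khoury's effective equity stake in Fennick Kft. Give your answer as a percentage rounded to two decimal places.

Alice reaches Fennick along 6 paths.
Via Halcyon: 18% × 30% = 5.4%.
Via Talus → Halcyon: 30% × 82% × 30% = 7.38%.
Via Ridgeback → Caldera: 60% × 40% × 15% = 3.6%.
Via Cinder: 70% × 33% = 23.1%.
Via Ridgeback → Cinder: 60% × 25% × 33% = 4.95%.
Via Talus → Cinder: 30% × 5% × 33% = 0.495%.
Total: 5.4% + 7.38% + 3.6% + 23.1% + 4.95% + 0.495% = 44.925%.
Rounded: 44.93%.

44.93%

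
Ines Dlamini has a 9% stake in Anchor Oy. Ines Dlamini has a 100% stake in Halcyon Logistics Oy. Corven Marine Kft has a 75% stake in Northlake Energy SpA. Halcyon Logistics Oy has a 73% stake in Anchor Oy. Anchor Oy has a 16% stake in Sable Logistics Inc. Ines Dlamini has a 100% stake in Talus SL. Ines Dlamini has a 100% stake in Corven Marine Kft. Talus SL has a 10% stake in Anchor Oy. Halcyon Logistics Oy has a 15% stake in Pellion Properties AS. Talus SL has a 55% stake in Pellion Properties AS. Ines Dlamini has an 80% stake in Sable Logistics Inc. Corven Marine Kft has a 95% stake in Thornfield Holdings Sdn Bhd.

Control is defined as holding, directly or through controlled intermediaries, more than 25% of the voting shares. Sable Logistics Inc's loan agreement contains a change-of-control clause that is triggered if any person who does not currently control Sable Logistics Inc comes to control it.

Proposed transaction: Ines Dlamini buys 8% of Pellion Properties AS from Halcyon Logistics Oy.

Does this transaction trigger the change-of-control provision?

No

The purchase adds only to Ines's holdings (Halcyon's stake shrinks), so Ines is the only person who could newly come to control Sable.
Ines holds 100% of Talus, so Ines controls Talus.
Ines holds 100% of Halcyon, so Ines controls Halcyon.
Talus and Halcyon and Ines together hold 10% + 73% + 9% = 92% of Anchor, so Ines controls Anchor.
Ines and Anchor together hold 80% + 16% = 96% of Sable, so Ines controls Sable.
So Ines already controls Sable before the transaction.
After the purchase, Ines holds 8% of Pellion directly, and Halcyon's stake falls to 7%.
Ines controlled Sable already, so this is not a new person acquiring control; every other person's position is unchanged or reduced.
No new person acquires control, so the clause is not triggered.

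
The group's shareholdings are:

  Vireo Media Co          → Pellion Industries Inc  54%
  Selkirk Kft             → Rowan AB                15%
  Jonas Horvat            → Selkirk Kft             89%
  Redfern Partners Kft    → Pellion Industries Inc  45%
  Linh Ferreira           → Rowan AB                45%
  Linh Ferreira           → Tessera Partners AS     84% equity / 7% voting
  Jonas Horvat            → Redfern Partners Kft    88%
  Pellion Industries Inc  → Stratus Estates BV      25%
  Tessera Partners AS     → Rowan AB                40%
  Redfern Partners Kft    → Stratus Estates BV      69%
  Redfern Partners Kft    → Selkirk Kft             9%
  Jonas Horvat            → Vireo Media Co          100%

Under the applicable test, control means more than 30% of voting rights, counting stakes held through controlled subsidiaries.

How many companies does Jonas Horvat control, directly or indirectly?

5

Jonas holds 100% of Vireo, so Jonas controls Vireo.
Jonas holds 88% of Redfern, so Jonas controls Redfern.
Redfern and Vireo together hold 45% + 54% = 99% of Pellion, so Jonas controls Pellion.
Jonas and Redfern together hold 89% + 9% = 98% of Selkirk, so Jonas controls Selkirk.
Pellion and Redfern together hold 25% + 69% = 94% of Stratus, so Jonas controls Stratus.
No other company's threshold is met.
Jonas controls 5 companies.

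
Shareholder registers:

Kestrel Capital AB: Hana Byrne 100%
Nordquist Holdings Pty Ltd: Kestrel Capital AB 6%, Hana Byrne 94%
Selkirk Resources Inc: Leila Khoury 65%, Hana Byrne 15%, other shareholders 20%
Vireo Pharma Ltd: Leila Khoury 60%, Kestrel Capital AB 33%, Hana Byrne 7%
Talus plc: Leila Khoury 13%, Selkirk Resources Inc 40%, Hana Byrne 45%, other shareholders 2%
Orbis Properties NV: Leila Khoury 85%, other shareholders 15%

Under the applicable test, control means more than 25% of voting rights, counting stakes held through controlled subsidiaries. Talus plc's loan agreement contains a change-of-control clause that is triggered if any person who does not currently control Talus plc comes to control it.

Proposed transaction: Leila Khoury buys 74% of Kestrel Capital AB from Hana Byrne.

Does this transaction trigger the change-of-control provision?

No

The purchase adds only to Leila's holdings (Hana's stake shrinks), so Leila is the only person who could newly come to control Talus.
Leila holds 65% of Selkirk, so Leila controls Selkirk.
Leila and Selkirk together hold 13% + 40% = 53% of Talus, so Leila controls Talus.
So Leila already controls Talus before the transaction.
After the purchase, Leila holds 74% of Kestrel directly, and Hana's stake falls to 26%.
Leila controlled Talus already, so this is not a new person acquiring control; every other person's position is unchanged or reduced.
No new person acquires control, so the clause is not triggered.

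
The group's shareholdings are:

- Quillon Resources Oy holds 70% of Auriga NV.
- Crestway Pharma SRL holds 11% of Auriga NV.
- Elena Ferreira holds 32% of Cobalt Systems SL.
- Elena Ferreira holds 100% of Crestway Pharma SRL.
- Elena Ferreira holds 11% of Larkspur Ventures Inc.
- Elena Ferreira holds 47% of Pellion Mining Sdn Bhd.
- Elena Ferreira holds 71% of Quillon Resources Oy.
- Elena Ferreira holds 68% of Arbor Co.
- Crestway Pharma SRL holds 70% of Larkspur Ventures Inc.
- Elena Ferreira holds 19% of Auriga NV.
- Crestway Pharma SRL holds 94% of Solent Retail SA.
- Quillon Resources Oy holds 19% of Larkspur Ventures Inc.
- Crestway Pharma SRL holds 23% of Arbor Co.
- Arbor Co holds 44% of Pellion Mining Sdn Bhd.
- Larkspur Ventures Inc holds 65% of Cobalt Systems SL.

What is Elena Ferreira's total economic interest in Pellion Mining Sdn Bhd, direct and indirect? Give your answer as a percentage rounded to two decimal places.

Elena reaches Pellion along 3 paths.
Via Crestway → Arbor: 100% × 23% × 44% = 10.12%.
Via Arbor: 68% × 44% = 29.92%.
Direct stake: 47% = 47%.
Total: 10.12% + 29.92% + 47% = 87.04%.

87.04%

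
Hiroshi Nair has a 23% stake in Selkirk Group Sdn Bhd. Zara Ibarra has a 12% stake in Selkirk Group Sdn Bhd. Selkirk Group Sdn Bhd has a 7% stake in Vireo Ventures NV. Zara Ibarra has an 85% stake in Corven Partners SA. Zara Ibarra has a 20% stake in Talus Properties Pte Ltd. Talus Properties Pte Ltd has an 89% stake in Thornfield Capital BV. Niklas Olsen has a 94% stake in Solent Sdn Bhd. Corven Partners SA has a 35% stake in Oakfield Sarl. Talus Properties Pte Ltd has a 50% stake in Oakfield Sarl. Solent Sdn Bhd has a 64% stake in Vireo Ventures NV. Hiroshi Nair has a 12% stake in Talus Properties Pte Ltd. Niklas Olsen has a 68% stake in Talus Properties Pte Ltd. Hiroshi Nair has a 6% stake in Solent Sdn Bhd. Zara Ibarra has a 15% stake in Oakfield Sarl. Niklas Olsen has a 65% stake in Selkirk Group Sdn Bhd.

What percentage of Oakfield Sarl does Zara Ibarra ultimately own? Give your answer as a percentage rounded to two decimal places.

Zara reaches Oakfield along 3 paths.
Via Corven: 85% × 35% = 29.75%.
Via Talus: 20% × 50% = 10%.
Direct stake: 15% = 15%.
Total: 29.75% + 10% + 15% = 54.75%.

54.75%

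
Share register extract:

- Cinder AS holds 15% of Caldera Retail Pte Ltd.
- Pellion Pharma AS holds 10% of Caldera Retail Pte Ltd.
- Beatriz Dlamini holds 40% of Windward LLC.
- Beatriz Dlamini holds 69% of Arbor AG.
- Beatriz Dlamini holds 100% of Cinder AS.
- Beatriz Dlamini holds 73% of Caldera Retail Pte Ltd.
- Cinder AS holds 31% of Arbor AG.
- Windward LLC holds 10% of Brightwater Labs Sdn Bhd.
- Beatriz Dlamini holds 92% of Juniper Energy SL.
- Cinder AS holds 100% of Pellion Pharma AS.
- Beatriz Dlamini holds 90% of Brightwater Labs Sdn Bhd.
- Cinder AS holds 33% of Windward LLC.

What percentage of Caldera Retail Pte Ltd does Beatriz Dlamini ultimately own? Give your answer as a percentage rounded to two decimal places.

Beatriz reaches Caldera along 3 paths.
Direct stake: 73% = 73%.
Via Cinder: 100% × 15% = 15%.
Via Cinder → Pellion: 100% × 100% × 10% = 10%.
Total: 73% + 15% + 10% = 98%.
Rounded: 98.00%.

98.00%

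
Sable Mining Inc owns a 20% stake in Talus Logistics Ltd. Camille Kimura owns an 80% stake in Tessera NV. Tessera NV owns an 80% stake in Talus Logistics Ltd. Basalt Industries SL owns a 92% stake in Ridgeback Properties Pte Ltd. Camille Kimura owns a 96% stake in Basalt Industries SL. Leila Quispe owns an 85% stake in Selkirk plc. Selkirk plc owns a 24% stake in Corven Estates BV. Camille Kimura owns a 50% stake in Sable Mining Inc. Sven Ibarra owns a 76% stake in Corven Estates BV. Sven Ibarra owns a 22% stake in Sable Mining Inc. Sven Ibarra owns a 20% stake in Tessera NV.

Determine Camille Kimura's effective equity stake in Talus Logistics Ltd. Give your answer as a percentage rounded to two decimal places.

74.00%

Camille reaches Talus along 2 paths.
Via Sable: 50% × 20% = 10%.
Via Tessera: 80% × 80% = 64%.
Total: 10% + 64% = 74%.
Rounded: 74.00%.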